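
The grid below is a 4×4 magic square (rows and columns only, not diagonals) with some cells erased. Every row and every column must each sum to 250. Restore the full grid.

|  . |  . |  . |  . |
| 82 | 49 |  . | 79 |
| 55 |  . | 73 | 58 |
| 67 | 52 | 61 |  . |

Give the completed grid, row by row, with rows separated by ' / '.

46 85 76 43 / 82 49 40 79 / 55 64 73 58 / 67 52 61 70

Row 2 must total 250; the given cells sum to 210, so (2,3) = 40.
Row 3 needs 250; the known cells sum to 186, so (3,2) = 64.
Row 4 needs 250; the known cells sum to 180, so (4,4) = 70.
The remaining cell in column 1 is (1,1) = 250 − 204 = 46.
Using column 2: 49 + 64 + 52 + ? → (1,2) = 250 − 165 = 85.
Using column 3: 40 + 73 + 61 + ? → (1,3) = 250 − 174 = 76.
The remaining cell in column 4 is (1,4) = 250 − 207 = 43.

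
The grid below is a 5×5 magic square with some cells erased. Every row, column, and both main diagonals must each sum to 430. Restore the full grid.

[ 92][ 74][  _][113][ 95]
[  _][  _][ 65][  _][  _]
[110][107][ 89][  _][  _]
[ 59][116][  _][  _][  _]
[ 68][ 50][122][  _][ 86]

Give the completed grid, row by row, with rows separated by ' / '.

Using row 1: 92 + 74 + 113 + 95 + ? → (1,3) = 430 − 374 = 56.
From row 5, 430 − (68 + 50 + 122 + 86) gives (5,4) = 104.
Column 1: 92 + 110 + 59 + 68 + ? = 430, so (2,1) = 101.
The remaining cell in column 2 is (2,2) = 430 − 347 = 83.
Column 3 needs 430; the known cells sum to 332, so (4,3) = 98.
From main diagonal, 430 − (92 + 83 + 89 + 86) gives (4,4) = 80.
From anti-diagonal, 430 − (95 + 89 + 116 + 68) gives (2,4) = 62.
From row 2, 430 − (101 + 83 + 65 + 62) gives (2,5) = 119.
Row 4 needs 430; the known cells sum to 353, so (4,5) = 77.
Using column 4: 113 + 62 + 80 + 104 + ? → (3,4) = 430 − 359 = 71.
The remaining cell in column 5 is (3,5) = 430 − 377 = 53.

92 74 56 113 95 / 101 83 65 62 119 / 110 107 89 71 53 / 59 116 98 80 77 / 68 50 122 104 86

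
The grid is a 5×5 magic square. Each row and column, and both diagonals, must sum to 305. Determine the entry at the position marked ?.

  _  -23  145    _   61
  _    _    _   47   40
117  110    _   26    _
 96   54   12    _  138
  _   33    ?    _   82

-9

The remaining cell in row 4 is (4,4) = 305 − 300 = 5.
The remaining cell in column 2 is (2,2) = 305 − 174 = 131.
Column 5: 61 + 40 + 138 + 82 + ? = 305, so (3,5) = -16.
The remaining cell in row 3 is (3,3) = 305 − 237 = 68.
Main diagonal needs 305; the known cells sum to 286, so (1,1) = 19.
Anti-diagonal: 61 + 47 + 68 + 54 + ? = 305, so (5,1) = 75.
From row 1, 305 − (19 + (-23) + 145 + 61) gives (1,4) = 103.
Column 1: 19 + 117 + 96 + 75 + ? = 305, so (2,1) = -2.
From column 4, 305 − (103 + 47 + 26 + 5) gives (5,4) = 124.
Row 2 needs 305; the known cells sum to 216, so (2,3) = 89.
The remaining cell in row 5 is (5,3) = 305 − 314 = -9.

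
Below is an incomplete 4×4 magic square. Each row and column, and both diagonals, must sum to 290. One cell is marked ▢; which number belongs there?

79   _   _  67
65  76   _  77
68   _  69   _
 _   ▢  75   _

From row 2, 290 − (65 + 76 + 77) gives (2,3) = 72.
Column 1 must total 290; the given cells sum to 212, so (4,1) = 78.
Column 3: 72 + 69 + 75 + ? = 290, so (1,3) = 74.
Using main diagonal: 79 + 76 + 69 + ? → (4,4) = 290 − 224 = 66.
Anti-diagonal must total 290; the given cells sum to 217, so (3,2) = 73.
Row 1 needs 290; the known cells sum to 220, so (1,2) = 70.
Row 3: 68 + 73 + 69 + ? = 290, so (3,4) = 80.
Row 4 must total 290; the given cells sum to 219, so (4,2) = 71.

71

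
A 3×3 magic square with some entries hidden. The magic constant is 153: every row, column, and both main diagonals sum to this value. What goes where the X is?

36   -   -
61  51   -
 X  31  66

56

Using row 2: 61 + 51 + ? → (2,3) = 153 − 112 = 41.
Row 3: 31 + 66 + ? = 153, so (3,1) = 56.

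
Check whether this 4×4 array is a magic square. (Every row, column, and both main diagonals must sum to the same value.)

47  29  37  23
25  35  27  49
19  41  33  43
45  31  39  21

Yes

Row 1: 47 + 29 + 37 + 23 = 136.
Row 2: 25 + 35 + 27 + 49 = 136.
Row 3: 19 + 41 + 33 + 43 = 136.
Row 4: 45 + 31 + 39 + 21 = 136.
Column 1: 47 + 25 + 19 + 45 = 136.
Column 2: 29 + 35 + 41 + 31 = 136.
Column 3: 37 + 27 + 33 + 39 = 136.
Column 4: 23 + 49 + 43 + 21 = 136.
Main diagonal: 47 + 35 + 33 + 21 = 136.
Anti-diagonal: 23 + 27 + 41 + 45 = 136.
All lines sum to 136.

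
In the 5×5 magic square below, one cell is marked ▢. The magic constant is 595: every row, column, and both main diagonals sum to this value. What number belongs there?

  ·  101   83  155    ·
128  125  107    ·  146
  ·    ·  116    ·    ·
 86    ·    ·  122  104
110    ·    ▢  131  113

149

Row 2 needs 595; the known cells sum to 506, so (2,4) = 89.
Column 4 needs 595; the known cells sum to 497, so (3,4) = 98.
Using main diagonal: 125 + 116 + 122 + 113 + ? → (1,1) = 595 − 476 = 119.
Row 1: 119 + 101 + 83 + 155 + ? = 595, so (1,5) = 137.
Using column 1: 119 + 128 + 86 + 110 + ? → (3,1) = 595 − 443 = 152.
The remaining cell in column 5 is (3,5) = 595 − 500 = 95.
The remaining cell in anti-diagonal is (4,2) = 595 − 452 = 143.
Row 3: 152 + 116 + 98 + 95 + ? = 595, so (3,2) = 134.
The remaining cell in row 4 is (4,3) = 595 − 455 = 140.
Column 2: 101 + 125 + 134 + 143 + ? = 595, so (5,2) = 92.
Column 3 needs 595; the known cells sum to 446, so (5,3) = 149.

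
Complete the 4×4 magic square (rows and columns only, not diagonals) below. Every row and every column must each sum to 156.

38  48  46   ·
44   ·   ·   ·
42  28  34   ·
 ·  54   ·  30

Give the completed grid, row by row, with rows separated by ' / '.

Row 1: 38 + 48 + 46 + ? = 156, so (1,4) = 24.
From row 3, 156 − (42 + 28 + 34) gives (3,4) = 52.
Column 1 must total 156; the given cells sum to 124, so (4,1) = 32.
Using column 2: 48 + 28 + 54 + ? → (2,2) = 156 − 130 = 26.
Using column 4: 24 + 52 + 30 + ? → (2,4) = 156 − 106 = 50.
Row 2 must total 156; the given cells sum to 120, so (2,3) = 36.
Row 4: 32 + 54 + 30 + ? = 156, so (4,3) = 40.

38 48 46 24 / 44 26 36 50 / 42 28 34 52 / 32 54 40 30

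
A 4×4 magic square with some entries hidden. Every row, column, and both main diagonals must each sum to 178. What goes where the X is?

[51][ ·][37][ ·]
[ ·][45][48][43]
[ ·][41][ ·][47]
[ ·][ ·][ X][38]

From row 2, 178 − (45 + 48 + 43) gives (2,1) = 42.
Column 4 needs 178; the known cells sum to 128, so (1,4) = 50.
Main diagonal needs 178; the known cells sum to 134, so (3,3) = 44.
Anti-diagonal must total 178; the given cells sum to 139, so (4,1) = 39.
Row 1 must total 178; the given cells sum to 138, so (1,2) = 40.
Row 3 needs 178; the known cells sum to 132, so (3,1) = 46.
Column 2: 40 + 45 + 41 + ? = 178, so (4,2) = 52.
Column 3 needs 178; the known cells sum to 129, so (4,3) = 49.

49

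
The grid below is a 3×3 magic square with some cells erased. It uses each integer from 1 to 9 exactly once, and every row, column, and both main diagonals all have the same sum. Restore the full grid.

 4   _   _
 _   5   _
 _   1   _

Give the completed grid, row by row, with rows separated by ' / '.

The entries are 1 through 9, which sum to 45, so each line sums to 45/3 = 15.
Column 2 needs 15; the known cells sum to 6, so (1,2) = 9.
Main diagonal needs 15; the known cells sum to 9, so (3,3) = 6.
Using row 1: 4 + 9 + ? → (1,3) = 15 − 13 = 2.
Row 3 must total 15; the given cells sum to 7, so (3,1) = 8.
From column 1, 15 − (4 + 8) gives (2,1) = 3.
Column 3: 2 + 6 + ? = 15, so (2,3) = 7.

4 9 2 / 3 5 7 / 8 1 6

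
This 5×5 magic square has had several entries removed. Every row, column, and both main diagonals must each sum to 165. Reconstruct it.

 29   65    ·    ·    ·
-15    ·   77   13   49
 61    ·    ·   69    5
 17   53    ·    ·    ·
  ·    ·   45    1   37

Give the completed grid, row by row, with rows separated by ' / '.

29 65 21 57 -7 / -15 41 77 13 49 / 61 -3 33 69 5 / 17 53 -11 25 81 / 73 9 45 1 37

The remaining cell in row 2 is (2,2) = 165 − 124 = 41.
Column 1: 29 + (-15) + 61 + 17 + ? = 165, so (5,1) = 73.
Row 5 must total 165; the given cells sum to 156, so (5,2) = 9.
Using column 2: 65 + 41 + 53 + 9 + ? → (3,2) = 165 − 168 = -3.
Using row 3: 61 + (-3) + 69 + 5 + ? → (3,3) = 165 − 132 = 33.
Main diagonal must total 165; the given cells sum to 140, so (4,4) = 25.
Anti-diagonal must total 165; the given cells sum to 172, so (1,5) = -7.
Column 4 must total 165; the given cells sum to 108, so (1,4) = 57.
From column 5, 165 − (-7 + 49 + 5 + 37) gives (4,5) = 81.
The remaining cell in row 1 is (1,3) = 165 − 144 = 21.
Row 4: 17 + 53 + 25 + 81 + ? = 165, so (4,3) = -11.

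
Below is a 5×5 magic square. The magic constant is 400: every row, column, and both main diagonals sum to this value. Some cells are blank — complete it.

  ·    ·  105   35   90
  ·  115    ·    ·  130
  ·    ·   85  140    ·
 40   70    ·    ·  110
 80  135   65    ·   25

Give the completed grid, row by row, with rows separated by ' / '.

120 50 105 35 90 / 60 115 20 75 130 / 100 30 85 140 45 / 40 70 125 55 110 / 80 135 65 95 25

Row 5 needs 400; the known cells sum to 305, so (5,4) = 95.
Column 5: 90 + 130 + 110 + 25 + ? = 400, so (3,5) = 45.
The remaining cell in anti-diagonal is (2,4) = 400 − 325 = 75.
Column 4 must total 400; the given cells sum to 345, so (4,4) = 55.
Main diagonal needs 400; the known cells sum to 280, so (1,1) = 120.
Using row 1: 120 + 105 + 35 + 90 + ? → (1,2) = 400 − 350 = 50.
Row 4 must total 400; the given cells sum to 275, so (4,3) = 125.
Column 2: 50 + 115 + 70 + 135 + ? = 400, so (3,2) = 30.
The remaining cell in column 3 is (2,3) = 400 − 380 = 20.
The remaining cell in row 2 is (2,1) = 400 − 340 = 60.
Row 3 needs 400; the known cells sum to 300, so (3,1) = 100.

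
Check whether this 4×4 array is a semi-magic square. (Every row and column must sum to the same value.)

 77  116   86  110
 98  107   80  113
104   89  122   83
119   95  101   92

Row 1: 77 + 116 + 86 + 110 = 389.
Row 2: 98 + 107 + 80 + 113 = 398.
Row 3: 104 + 89 + 122 + 83 = 398.
Row 4: 119 + 95 + 101 + 92 = 407.
Column 1: 77 + 98 + 104 + 119 = 398.
Column 2: 116 + 107 + 89 + 95 = 407.
Column 3: 86 + 80 + 122 + 101 = 389.
Column 4: 110 + 113 + 83 + 92 = 398.

No — column 3 sums to 389 but row 3 sums to 398.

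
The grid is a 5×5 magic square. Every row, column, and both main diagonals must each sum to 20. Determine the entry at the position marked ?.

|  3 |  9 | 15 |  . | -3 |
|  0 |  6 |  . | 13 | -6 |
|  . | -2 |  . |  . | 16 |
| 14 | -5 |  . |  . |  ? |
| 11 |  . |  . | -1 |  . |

Using row 1: 3 + 9 + 15 + (-3) + ? → (1,4) = 20 − 24 = -4.
The remaining cell in row 2 is (2,3) = 20 − 13 = 7.
Column 1 must total 20; the given cells sum to 28, so (3,1) = -8.
The remaining cell in column 2 is (5,2) = 20 − 8 = 12.
Anti-diagonal: -3 + 13 + (-5) + 11 + ? = 20, so (3,3) = 4.
Row 3: -8 + (-2) + 4 + 16 + ? = 20, so (3,4) = 10.
From column 4, 20 − (-4 + 13 + 10 + (-1)) gives (4,4) = 2.
Main diagonal needs 20; the known cells sum to 15, so (5,5) = 5.
Row 5 needs 20; the known cells sum to 27, so (5,3) = -7.
Column 3 must total 20; the given cells sum to 19, so (4,3) = 1.
From column 5, 20 − (-3 + (-6) + 16 + 5) gives (4,5) = 8.

8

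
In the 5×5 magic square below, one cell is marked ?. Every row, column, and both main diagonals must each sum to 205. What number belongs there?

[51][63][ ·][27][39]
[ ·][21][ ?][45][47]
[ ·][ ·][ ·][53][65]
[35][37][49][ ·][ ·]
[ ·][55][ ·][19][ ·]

33

The remaining cell in row 1 is (1,3) = 205 − 180 = 25.
Column 2 must total 205; the given cells sum to 176, so (3,2) = 29.
Column 4 must total 205; the given cells sum to 144, so (4,4) = 61.
The remaining cell in row 4 is (4,5) = 205 − 182 = 23.
The remaining cell in column 5 is (5,5) = 205 − 174 = 31.
From main diagonal, 205 − (51 + 21 + 61 + 31) gives (3,3) = 41.
Anti-diagonal needs 205; the known cells sum to 162, so (5,1) = 43.
From row 3, 205 − (29 + 41 + 53 + 65) gives (3,1) = 17.
From row 5, 205 − (43 + 55 + 19 + 31) gives (5,3) = 57.
Using column 1: 51 + 17 + 35 + 43 + ? → (2,1) = 205 − 146 = 59.
Using column 3: 25 + 41 + 49 + 57 + ? → (2,3) = 205 − 172 = 33.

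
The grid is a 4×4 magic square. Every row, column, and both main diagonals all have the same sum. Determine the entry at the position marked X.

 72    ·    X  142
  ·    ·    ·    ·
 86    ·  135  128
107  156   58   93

Row 4 is complete and sums to 414; that is the magic constant.
The remaining cell in row 3 is (3,2) = 414 − 349 = 65.
Column 1 must total 414; the given cells sum to 265, so (2,1) = 149.
The remaining cell in column 4 is (2,4) = 414 − 363 = 51.
From main diagonal, 414 − (72 + 135 + 93) gives (2,2) = 114.
Anti-diagonal needs 414; the known cells sum to 314, so (2,3) = 100.
Column 2: 114 + 65 + 156 + ? = 414, so (1,2) = 79.
Column 3 needs 414; the known cells sum to 293, so (1,3) = 121.

121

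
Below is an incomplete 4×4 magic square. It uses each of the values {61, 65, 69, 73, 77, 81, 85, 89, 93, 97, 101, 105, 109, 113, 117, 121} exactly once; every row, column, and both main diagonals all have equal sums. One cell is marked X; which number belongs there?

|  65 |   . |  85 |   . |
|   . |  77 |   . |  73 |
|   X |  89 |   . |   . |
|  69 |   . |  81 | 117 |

The 16 entries sum to 1456, so each line sums to 1456/4 = 364.
From row 4, 364 − (69 + 81 + 117) gives (4,2) = 97.
Column 2 must total 364; the given cells sum to 263, so (1,2) = 101.
Main diagonal must total 364; the given cells sum to 259, so (3,3) = 105.
The remaining cell in row 1 is (1,4) = 364 − 251 = 113.
The remaining cell in column 3 is (2,3) = 364 − 271 = 93.
Column 4: 113 + 73 + 117 + ? = 364, so (3,4) = 61.
Row 2 must total 364; the given cells sum to 243, so (2,1) = 121.
The remaining cell in row 3 is (3,1) = 364 − 255 = 109.

109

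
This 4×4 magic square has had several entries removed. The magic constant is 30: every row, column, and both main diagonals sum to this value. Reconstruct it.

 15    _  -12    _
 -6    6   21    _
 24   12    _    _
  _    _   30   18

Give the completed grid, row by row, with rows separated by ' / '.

From row 2, 30 − (-6 + 6 + 21) gives (2,4) = 9.
From column 1, 30 − (15 + (-6) + 24) gives (4,1) = -3.
Column 3: -12 + 21 + 30 + ? = 30, so (3,3) = -9.
Using anti-diagonal: 21 + 12 + (-3) + ? → (1,4) = 30 − 30 = 0.
Row 1 must total 30; the given cells sum to 3, so (1,2) = 27.
Using row 3: 24 + 12 + (-9) + ? → (3,4) = 30 − 27 = 3.
From row 4, 30 − (-3 + 30 + 18) gives (4,2) = -15.

15 27 -12 0 / -6 6 21 9 / 24 12 -9 3 / -3 -15 30 18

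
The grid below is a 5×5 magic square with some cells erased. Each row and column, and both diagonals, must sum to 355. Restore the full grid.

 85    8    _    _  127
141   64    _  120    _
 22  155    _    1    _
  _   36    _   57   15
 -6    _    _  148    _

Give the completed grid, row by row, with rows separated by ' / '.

Using column 1: 85 + 141 + 22 + (-6) + ? → (4,1) = 355 − 242 = 113.
The remaining cell in column 2 is (5,2) = 355 − 263 = 92.
From column 4, 355 − (120 + 1 + 57 + 148) gives (1,4) = 29.
From anti-diagonal, 355 − (127 + 120 + 36 + (-6)) gives (3,3) = 78.
From row 1, 355 − (85 + 8 + 29 + 127) gives (1,3) = 106.
From row 3, 355 − (22 + 155 + 78 + 1) gives (3,5) = 99.
Row 4 must total 355; the given cells sum to 221, so (4,3) = 134.
Main diagonal must total 355; the given cells sum to 284, so (5,5) = 71.
Row 5: -6 + 92 + 148 + 71 + ? = 355, so (5,3) = 50.
Column 3 must total 355; the given cells sum to 368, so (2,3) = -13.
The remaining cell in column 5 is (2,5) = 355 − 312 = 43.

85 8 106 29 127 / 141 64 -13 120 43 / 22 155 78 1 99 / 113 36 134 57 15 / -6 92 50 148 71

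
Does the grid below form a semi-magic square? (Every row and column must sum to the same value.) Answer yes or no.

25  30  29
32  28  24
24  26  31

Row 1: 25 + 30 + 29 = 84.
Row 2: 32 + 28 + 24 = 84.
Row 3: 24 + 26 + 31 = 81.
Column 1: 25 + 32 + 24 = 81.
Column 2: 30 + 28 + 26 = 84.
Column 3: 29 + 24 + 31 = 84.

No — row 2 sums to 84 but row 3 sums to 81.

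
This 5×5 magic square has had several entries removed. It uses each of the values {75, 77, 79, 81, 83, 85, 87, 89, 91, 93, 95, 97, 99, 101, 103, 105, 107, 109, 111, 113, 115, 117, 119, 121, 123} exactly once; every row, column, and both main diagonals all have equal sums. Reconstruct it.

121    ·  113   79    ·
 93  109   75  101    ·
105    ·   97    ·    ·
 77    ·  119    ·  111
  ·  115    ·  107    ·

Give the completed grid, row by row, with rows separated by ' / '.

121 87 113 79 95 / 93 109 75 101 117 / 105 81 97 123 89 / 77 103 119 85 111 / 99 115 91 107 83

The 25 entries sum to 2475, so each line sums to 2475/5 = 495.
From row 2, 495 − (93 + 109 + 75 + 101) gives (2,5) = 117.
Using column 1: 121 + 93 + 105 + 77 + ? → (5,1) = 495 − 396 = 99.
Column 3: 113 + 75 + 97 + 119 + ? = 495, so (5,3) = 91.
Using row 5: 99 + 115 + 91 + 107 + ? → (5,5) = 495 − 412 = 83.
The remaining cell in main diagonal is (4,4) = 495 − 410 = 85.
Using row 4: 77 + 119 + 85 + 111 + ? → (4,2) = 495 − 392 = 103.
The remaining cell in column 4 is (3,4) = 495 − 372 = 123.
Anti-diagonal: 101 + 97 + 103 + 99 + ? = 495, so (1,5) = 95.
The remaining cell in row 1 is (1,2) = 495 − 408 = 87.
Column 2: 87 + 109 + 103 + 115 + ? = 495, so (3,2) = 81.
Column 5 needs 495; the known cells sum to 406, so (3,5) = 89.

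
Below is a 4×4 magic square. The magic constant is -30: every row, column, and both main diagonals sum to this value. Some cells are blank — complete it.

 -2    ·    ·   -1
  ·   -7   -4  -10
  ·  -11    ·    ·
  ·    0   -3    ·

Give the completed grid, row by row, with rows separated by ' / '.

Row 2: -7 + (-4) + (-10) + ? = -30, so (2,1) = -9.
Column 2 must total -30; the given cells sum to -18, so (1,2) = -12.
Anti-diagonal must total -30; the given cells sum to -16, so (4,1) = -14.
The remaining cell in row 1 is (1,3) = -30 − (-15) = -15.
Using row 4: -14 + 0 + (-3) + ? → (4,4) = -30 − (-17) = -13.
Column 1: -2 + (-9) + (-14) + ? = -30, so (3,1) = -5.
Column 3 must total -30; the given cells sum to -22, so (3,3) = -8.
Using column 4: -1 + (-10) + (-13) + ? → (3,4) = -30 − (-24) = -6.

-2 -12 -15 -1 / -9 -7 -4 -10 / -5 -11 -8 -6 / -14 0 -3 -13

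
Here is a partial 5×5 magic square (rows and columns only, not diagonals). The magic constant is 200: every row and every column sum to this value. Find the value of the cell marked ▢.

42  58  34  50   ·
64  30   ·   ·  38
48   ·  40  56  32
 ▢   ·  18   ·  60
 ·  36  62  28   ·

26

Using row 1: 42 + 58 + 34 + 50 + ? → (1,5) = 200 − 184 = 16.
Row 3: 48 + 40 + 56 + 32 + ? = 200, so (3,2) = 24.
From column 2, 200 − (58 + 30 + 24 + 36) gives (4,2) = 52.
The remaining cell in column 3 is (2,3) = 200 − 154 = 46.
Column 5 must total 200; the given cells sum to 146, so (5,5) = 54.
Row 2: 64 + 30 + 46 + 38 + ? = 200, so (2,4) = 22.
Row 5 must total 200; the given cells sum to 180, so (5,1) = 20.
Column 1 needs 200; the known cells sum to 174, so (4,1) = 26.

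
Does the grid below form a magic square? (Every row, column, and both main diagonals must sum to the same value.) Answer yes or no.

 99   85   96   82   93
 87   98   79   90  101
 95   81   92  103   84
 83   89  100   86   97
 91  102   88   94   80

Yes

Row 1: 99 + 85 + 96 + 82 + 93 = 455.
Row 2: 87 + 98 + 79 + 90 + 101 = 455.
Row 3: 95 + 81 + 92 + 103 + 84 = 455.
Row 4: 83 + 89 + 100 + 86 + 97 = 455.
Row 5: 91 + 102 + 88 + 94 + 80 = 455.
Column 1: 99 + 87 + 95 + 83 + 91 = 455.
Column 2: 85 + 98 + 81 + 89 + 102 = 455.
Column 3: 96 + 79 + 92 + 100 + 88 = 455.
Column 4: 82 + 90 + 103 + 86 + 94 = 455.
Column 5: 93 + 101 + 84 + 97 + 80 = 455.
Main diagonal: 99 + 98 + 92 + 86 + 80 = 455.
Anti-diagonal: 93 + 90 + 92 + 89 + 91 = 455.
All lines sum to 455.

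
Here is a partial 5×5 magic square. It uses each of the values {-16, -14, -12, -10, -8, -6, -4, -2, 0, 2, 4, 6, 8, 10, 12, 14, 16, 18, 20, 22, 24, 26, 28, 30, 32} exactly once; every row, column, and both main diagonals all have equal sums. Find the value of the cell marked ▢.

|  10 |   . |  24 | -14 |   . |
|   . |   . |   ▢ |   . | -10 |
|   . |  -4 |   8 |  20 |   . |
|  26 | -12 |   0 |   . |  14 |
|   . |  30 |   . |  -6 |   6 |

16

The 25 entries sum to 200, so each line sums to 200/5 = 40.
The remaining cell in row 4 is (4,4) = 40 − 28 = 12.
Column 4 needs 40; the known cells sum to 12, so (2,4) = 28.
The remaining cell in main diagonal is (2,2) = 40 − 36 = 4.
From column 2, 40 − (4 + (-4) + (-12) + 30) gives (1,2) = 22.
The remaining cell in row 1 is (1,5) = 40 − 42 = -2.
The remaining cell in column 5 is (3,5) = 40 − 8 = 32.
Anti-diagonal needs 40; the known cells sum to 22, so (5,1) = 18.
Using row 3: -4 + 8 + 20 + 32 + ? → (3,1) = 40 − 56 = -16.
Using row 5: 18 + 30 + (-6) + 6 + ? → (5,3) = 40 − 48 = -8.
The remaining cell in column 1 is (2,1) = 40 − 38 = 2.
From column 3, 40 − (24 + 8 + 0 + (-8)) gives (2,3) = 16.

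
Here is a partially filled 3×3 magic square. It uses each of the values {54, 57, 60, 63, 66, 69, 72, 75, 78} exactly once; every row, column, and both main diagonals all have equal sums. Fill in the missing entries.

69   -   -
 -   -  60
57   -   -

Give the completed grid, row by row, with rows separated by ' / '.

The 9 entries sum to 594, so each line sums to 594/3 = 198.
Column 1 must total 198; the given cells sum to 126, so (2,1) = 72.
From row 2, 198 − (72 + 60) gives (2,2) = 66.
Main diagonal must total 198; the given cells sum to 135, so (3,3) = 63.
The remaining cell in anti-diagonal is (1,3) = 198 − 123 = 75.
From row 1, 198 − (69 + 75) gives (1,2) = 54.
Row 3 needs 198; the known cells sum to 120, so (3,2) = 78.

69 54 75 / 72 66 60 / 57 78 63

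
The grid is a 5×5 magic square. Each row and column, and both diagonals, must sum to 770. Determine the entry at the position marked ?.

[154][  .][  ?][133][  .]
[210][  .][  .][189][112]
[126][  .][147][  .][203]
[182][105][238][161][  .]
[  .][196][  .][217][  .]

From row 4, 770 − (182 + 105 + 238 + 161) gives (4,5) = 84.
Using column 1: 154 + 210 + 126 + 182 + ? → (5,1) = 770 − 672 = 98.
Column 4 must total 770; the given cells sum to 700, so (3,4) = 70.
Anti-diagonal needs 770; the known cells sum to 539, so (1,5) = 231.
The remaining cell in row 3 is (3,2) = 770 − 546 = 224.
Column 5 must total 770; the given cells sum to 630, so (5,5) = 140.
From main diagonal, 770 − (154 + 147 + 161 + 140) gives (2,2) = 168.
Using row 2: 210 + 168 + 189 + 112 + ? → (2,3) = 770 − 679 = 91.
From row 5, 770 − (98 + 196 + 217 + 140) gives (5,3) = 119.
Using column 2: 168 + 224 + 105 + 196 + ? → (1,2) = 770 − 693 = 77.
Column 3 needs 770; the known cells sum to 595, so (1,3) = 175.

175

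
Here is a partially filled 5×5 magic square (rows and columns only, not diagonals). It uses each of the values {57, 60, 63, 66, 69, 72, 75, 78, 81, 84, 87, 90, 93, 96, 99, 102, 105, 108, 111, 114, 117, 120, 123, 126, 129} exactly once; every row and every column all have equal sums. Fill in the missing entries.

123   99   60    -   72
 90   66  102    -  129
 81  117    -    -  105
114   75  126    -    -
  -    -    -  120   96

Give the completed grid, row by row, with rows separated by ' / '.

The 25 entries sum to 2325, so each line sums to 2325/5 = 465.
Row 1: 123 + 99 + 60 + 72 + ? = 465, so (1,4) = 111.
Using row 2: 90 + 66 + 102 + 129 + ? → (2,4) = 465 − 387 = 78.
Using column 1: 123 + 90 + 81 + 114 + ? → (5,1) = 465 − 408 = 57.
Column 2: 99 + 66 + 117 + 75 + ? = 465, so (5,2) = 108.
Column 5: 72 + 129 + 105 + 96 + ? = 465, so (4,5) = 63.
Row 4 must total 465; the given cells sum to 378, so (4,4) = 87.
Row 5: 57 + 108 + 120 + 96 + ? = 465, so (5,3) = 84.
Using column 3: 60 + 102 + 126 + 84 + ? → (3,3) = 465 − 372 = 93.
Column 4 needs 465; the known cells sum to 396, so (3,4) = 69.

123 99 60 111 72 / 90 66 102 78 129 / 81 117 93 69 105 / 114 75 126 87 63 / 57 108 84 120 96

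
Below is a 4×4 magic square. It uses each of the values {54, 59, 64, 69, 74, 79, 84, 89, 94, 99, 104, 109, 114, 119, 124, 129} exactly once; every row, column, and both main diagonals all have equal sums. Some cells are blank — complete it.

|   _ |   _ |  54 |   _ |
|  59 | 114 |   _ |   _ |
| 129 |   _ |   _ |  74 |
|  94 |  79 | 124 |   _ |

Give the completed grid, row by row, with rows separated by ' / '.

84 109 54 119 / 59 114 89 104 / 129 64 99 74 / 94 79 124 69

The 16 entries sum to 1464, so each line sums to 1464/4 = 366.
From row 4, 366 − (94 + 79 + 124) gives (4,4) = 69.
Column 1: 59 + 129 + 94 + ? = 366, so (1,1) = 84.
Using main diagonal: 84 + 114 + 69 + ? → (3,3) = 366 − 267 = 99.
Row 3 needs 366; the known cells sum to 302, so (3,2) = 64.
Using column 2: 114 + 64 + 79 + ? → (1,2) = 366 − 257 = 109.
Column 3 needs 366; the known cells sum to 277, so (2,3) = 89.
From anti-diagonal, 366 − (89 + 64 + 94) gives (1,4) = 119.
Using row 2: 59 + 114 + 89 + ? → (2,4) = 366 − 262 = 104.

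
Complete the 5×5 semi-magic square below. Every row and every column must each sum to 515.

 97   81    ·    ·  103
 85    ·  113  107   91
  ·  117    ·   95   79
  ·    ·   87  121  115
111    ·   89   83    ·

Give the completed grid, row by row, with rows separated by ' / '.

97 81 125 109 103 / 85 119 113 107 91 / 123 117 101 95 79 / 99 93 87 121 115 / 111 105 89 83 127

Row 2: 85 + 113 + 107 + 91 + ? = 515, so (2,2) = 119.
From column 4, 515 − (107 + 95 + 121 + 83) gives (1,4) = 109.
Using column 5: 103 + 91 + 79 + 115 + ? → (5,5) = 515 − 388 = 127.
Row 1 must total 515; the given cells sum to 390, so (1,3) = 125.
The remaining cell in row 5 is (5,2) = 515 − 410 = 105.
From column 2, 515 − (81 + 119 + 117 + 105) gives (4,2) = 93.
From column 3, 515 − (125 + 113 + 87 + 89) gives (3,3) = 101.
From row 3, 515 − (117 + 101 + 95 + 79) gives (3,1) = 123.
Row 4: 93 + 87 + 121 + 115 + ? = 515, so (4,1) = 99.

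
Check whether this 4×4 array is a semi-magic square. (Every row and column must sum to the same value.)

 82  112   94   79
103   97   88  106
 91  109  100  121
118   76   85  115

No — column 2 sums to 394 but column 4 sums to 421.

Row 1: 82 + 112 + 94 + 79 = 367.
Row 2: 103 + 97 + 88 + 106 = 394.
Row 3: 91 + 109 + 100 + 121 = 421.
Row 4: 118 + 76 + 85 + 115 = 394.
Column 1: 82 + 103 + 91 + 118 = 394.
Column 2: 112 + 97 + 109 + 76 = 394.
Column 3: 94 + 88 + 100 + 85 = 367.
Column 4: 79 + 106 + 121 + 115 = 421.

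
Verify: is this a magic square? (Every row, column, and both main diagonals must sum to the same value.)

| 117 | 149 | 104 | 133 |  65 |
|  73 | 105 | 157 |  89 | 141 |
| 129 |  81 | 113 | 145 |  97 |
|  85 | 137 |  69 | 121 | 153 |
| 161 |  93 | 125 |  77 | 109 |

Row 1: 117 + 149 + 104 + 133 + 65 = 568.
Row 2: 73 + 105 + 157 + 89 + 141 = 565.
Row 3: 129 + 81 + 113 + 145 + 97 = 565.
Row 4: 85 + 137 + 69 + 121 + 153 = 565.
Row 5: 161 + 93 + 125 + 77 + 109 = 565.
Column 1: 117 + 73 + 129 + 85 + 161 = 565.
Column 2: 149 + 105 + 81 + 137 + 93 = 565.
Column 3: 104 + 157 + 113 + 69 + 125 = 568.
Column 4: 133 + 89 + 145 + 121 + 77 = 565.
Column 5: 65 + 141 + 97 + 153 + 109 = 565.
Main diagonal: 117 + 105 + 113 + 121 + 109 = 565.
Anti-diagonal: 65 + 89 + 113 + 137 + 161 = 565.

No — column 3 sums to 568 but anti-diagonal sums to 565.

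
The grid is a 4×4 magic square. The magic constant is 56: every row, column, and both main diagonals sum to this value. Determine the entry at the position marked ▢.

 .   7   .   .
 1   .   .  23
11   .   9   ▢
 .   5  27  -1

21

Row 4 must total 56; the given cells sum to 31, so (4,1) = 25.
Column 1 needs 56; the known cells sum to 37, so (1,1) = 19.
Main diagonal needs 56; the known cells sum to 27, so (2,2) = 29.
Using row 2: 1 + 29 + 23 + ? → (2,3) = 56 − 53 = 3.
The remaining cell in column 2 is (3,2) = 56 − 41 = 15.
Using column 3: 3 + 9 + 27 + ? → (1,3) = 56 − 39 = 17.
Anti-diagonal needs 56; the known cells sum to 43, so (1,4) = 13.
Row 3 must total 56; the given cells sum to 35, so (3,4) = 21.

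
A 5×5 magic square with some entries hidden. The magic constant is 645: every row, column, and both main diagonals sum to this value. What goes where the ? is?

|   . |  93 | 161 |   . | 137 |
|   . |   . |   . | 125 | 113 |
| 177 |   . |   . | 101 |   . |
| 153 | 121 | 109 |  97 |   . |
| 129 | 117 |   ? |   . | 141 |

85

The remaining cell in row 4 is (4,5) = 645 − 480 = 165.
The remaining cell in column 5 is (3,5) = 645 − 556 = 89.
Anti-diagonal: 137 + 125 + 121 + 129 + ? = 645, so (3,3) = 133.
The remaining cell in row 3 is (3,2) = 645 − 500 = 145.
Column 2 needs 645; the known cells sum to 476, so (2,2) = 169.
Using main diagonal: 169 + 133 + 97 + 141 + ? → (1,1) = 645 − 540 = 105.
Row 1 must total 645; the given cells sum to 496, so (1,4) = 149.
The remaining cell in column 1 is (2,1) = 645 − 564 = 81.
From column 4, 645 − (149 + 125 + 101 + 97) gives (5,4) = 173.
Using row 2: 81 + 169 + 125 + 113 + ? → (2,3) = 645 − 488 = 157.
The remaining cell in row 5 is (5,3) = 645 − 560 = 85.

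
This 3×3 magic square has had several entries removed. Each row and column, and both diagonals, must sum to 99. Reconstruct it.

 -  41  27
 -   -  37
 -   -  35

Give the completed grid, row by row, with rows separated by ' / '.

31 41 27 / 29 33 37 / 39 25 35

The remaining cell in row 1 is (1,1) = 99 − 68 = 31.
Main diagonal must total 99; the given cells sum to 66, so (2,2) = 33.
Anti-diagonal must total 99; the given cells sum to 60, so (3,1) = 39.
The remaining cell in row 2 is (2,1) = 99 − 70 = 29.
From row 3, 99 − (39 + 35) gives (3,2) = 25.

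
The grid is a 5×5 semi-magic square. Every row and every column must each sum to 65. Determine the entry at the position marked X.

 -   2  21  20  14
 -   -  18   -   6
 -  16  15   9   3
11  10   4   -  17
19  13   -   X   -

1

Row 1 must total 65; the given cells sum to 57, so (1,1) = 8.
Row 3 must total 65; the given cells sum to 43, so (3,1) = 22.
Row 4 must total 65; the given cells sum to 42, so (4,4) = 23.
Using column 1: 8 + 22 + 11 + 19 + ? → (2,1) = 65 − 60 = 5.
Column 2: 2 + 16 + 10 + 13 + ? = 65, so (2,2) = 24.
Using column 3: 21 + 18 + 15 + 4 + ? → (5,3) = 65 − 58 = 7.
Column 5 needs 65; the known cells sum to 40, so (5,5) = 25.
Row 2 needs 65; the known cells sum to 53, so (2,4) = 12.
The remaining cell in row 5 is (5,4) = 65 − 64 = 1.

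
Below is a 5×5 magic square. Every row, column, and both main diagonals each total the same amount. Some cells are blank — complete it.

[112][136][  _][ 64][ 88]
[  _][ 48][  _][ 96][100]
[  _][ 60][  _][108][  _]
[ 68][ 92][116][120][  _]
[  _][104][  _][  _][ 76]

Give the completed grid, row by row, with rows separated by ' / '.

Column 2 is already complete: 136 + 48 + 60 + 92 + 104 = 440, so that is the magic constant.
The remaining cell in row 1 is (1,3) = 440 − 400 = 40.
Row 4 must total 440; the given cells sum to 396, so (4,5) = 44.
Column 4: 64 + 96 + 108 + 120 + ? = 440, so (5,4) = 52.
Column 5: 88 + 100 + 44 + 76 + ? = 440, so (3,5) = 132.
From main diagonal, 440 − (112 + 48 + 120 + 76) gives (3,3) = 84.
The remaining cell in anti-diagonal is (5,1) = 440 − 360 = 80.
From row 3, 440 − (60 + 84 + 108 + 132) gives (3,1) = 56.
Row 5 must total 440; the given cells sum to 312, so (5,3) = 128.
From column 1, 440 − (112 + 56 + 68 + 80) gives (2,1) = 124.
Column 3: 40 + 84 + 116 + 128 + ? = 440, so (2,3) = 72.

112 136 40 64 88 / 124 48 72 96 100 / 56 60 84 108 132 / 68 92 116 120 44 / 80 104 128 52 76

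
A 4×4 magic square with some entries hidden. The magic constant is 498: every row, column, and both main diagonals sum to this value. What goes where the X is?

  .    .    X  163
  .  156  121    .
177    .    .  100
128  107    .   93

Row 4 must total 498; the given cells sum to 328, so (4,3) = 170.
From column 4, 498 − (163 + 100 + 93) gives (2,4) = 142.
Anti-diagonal needs 498; the known cells sum to 412, so (3,2) = 86.
The remaining cell in row 2 is (2,1) = 498 − 419 = 79.
Row 3 must total 498; the given cells sum to 363, so (3,3) = 135.
The remaining cell in column 1 is (1,1) = 498 − 384 = 114.
From column 2, 498 − (156 + 86 + 107) gives (1,2) = 149.
Column 3: 121 + 135 + 170 + ? = 498, so (1,3) = 72.

72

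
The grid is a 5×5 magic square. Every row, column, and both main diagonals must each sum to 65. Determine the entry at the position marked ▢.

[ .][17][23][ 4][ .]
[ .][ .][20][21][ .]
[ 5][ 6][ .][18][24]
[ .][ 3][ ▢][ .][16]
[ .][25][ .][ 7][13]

Row 3 must total 65; the given cells sum to 53, so (3,3) = 12.
Column 2: 17 + 6 + 3 + 25 + ? = 65, so (2,2) = 14.
Column 4 needs 65; the known cells sum to 50, so (4,4) = 15.
Main diagonal must total 65; the given cells sum to 54, so (1,1) = 11.
From row 1, 65 − (11 + 17 + 23 + 4) gives (1,5) = 10.
Column 5: 10 + 24 + 16 + 13 + ? = 65, so (2,5) = 2.
Anti-diagonal must total 65; the given cells sum to 46, so (5,1) = 19.
Row 2: 14 + 20 + 21 + 2 + ? = 65, so (2,1) = 8.
Row 5 must total 65; the given cells sum to 64, so (5,3) = 1.
Column 1: 11 + 8 + 5 + 19 + ? = 65, so (4,1) = 22.
The remaining cell in column 3 is (4,3) = 65 − 56 = 9.

9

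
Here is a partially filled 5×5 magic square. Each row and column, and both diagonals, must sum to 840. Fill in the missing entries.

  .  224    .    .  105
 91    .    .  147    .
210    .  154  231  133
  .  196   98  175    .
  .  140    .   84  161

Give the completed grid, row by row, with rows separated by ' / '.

182 224 126 203 105 / 91 168 245 147 189 / 210 112 154 231 133 / 119 196 98 175 252 / 238 140 217 84 161

Row 3: 210 + 154 + 231 + 133 + ? = 840, so (3,2) = 112.
Column 2: 224 + 112 + 196 + 140 + ? = 840, so (2,2) = 168.
Using column 4: 147 + 231 + 175 + 84 + ? → (1,4) = 840 − 637 = 203.
Using main diagonal: 168 + 154 + 175 + 161 + ? → (1,1) = 840 − 658 = 182.
Using anti-diagonal: 105 + 147 + 154 + 196 + ? → (5,1) = 840 − 602 = 238.
Using row 1: 182 + 224 + 203 + 105 + ? → (1,3) = 840 − 714 = 126.
From row 5, 840 − (238 + 140 + 84 + 161) gives (5,3) = 217.
From column 1, 840 − (182 + 91 + 210 + 238) gives (4,1) = 119.
The remaining cell in column 3 is (2,3) = 840 − 595 = 245.
Row 2: 91 + 168 + 245 + 147 + ? = 840, so (2,5) = 189.
From row 4, 840 − (119 + 196 + 98 + 175) gives (4,5) = 252.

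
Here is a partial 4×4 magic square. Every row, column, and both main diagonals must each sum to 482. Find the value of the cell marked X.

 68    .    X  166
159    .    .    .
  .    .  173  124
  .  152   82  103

Row 4 must total 482; the given cells sum to 337, so (4,1) = 145.
Column 1 needs 482; the known cells sum to 372, so (3,1) = 110.
Column 4: 166 + 124 + 103 + ? = 482, so (2,4) = 89.
Using main diagonal: 68 + 173 + 103 + ? → (2,2) = 482 − 344 = 138.
Using row 2: 159 + 138 + 89 + ? → (2,3) = 482 − 386 = 96.
From row 3, 482 − (110 + 173 + 124) gives (3,2) = 75.
Column 2: 138 + 75 + 152 + ? = 482, so (1,2) = 117.
Using column 3: 96 + 173 + 82 + ? → (1,3) = 482 − 351 = 131.

131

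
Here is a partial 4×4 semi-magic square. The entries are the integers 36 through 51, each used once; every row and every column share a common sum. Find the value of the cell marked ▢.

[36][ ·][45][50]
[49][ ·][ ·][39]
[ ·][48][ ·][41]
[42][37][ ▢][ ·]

51

The entries are 36 through 51, which sum to 696, so each line sums to 696/4 = 174.
Row 1 needs 174; the known cells sum to 131, so (1,2) = 43.
Column 1 must total 174; the given cells sum to 127, so (3,1) = 47.
From column 2, 174 − (43 + 48 + 37) gives (2,2) = 46.
From column 4, 174 − (50 + 39 + 41) gives (4,4) = 44.
Using row 2: 49 + 46 + 39 + ? → (2,3) = 174 − 134 = 40.
Row 3 needs 174; the known cells sum to 136, so (3,3) = 38.
From row 4, 174 − (42 + 37 + 44) gives (4,3) = 51.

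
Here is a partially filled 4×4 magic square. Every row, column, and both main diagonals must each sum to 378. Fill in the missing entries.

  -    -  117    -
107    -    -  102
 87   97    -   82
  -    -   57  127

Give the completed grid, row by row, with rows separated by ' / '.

62 132 117 67 / 107 77 92 102 / 87 97 112 82 / 122 72 57 127

The remaining cell in row 3 is (3,3) = 378 − 266 = 112.
Using column 3: 117 + 112 + 57 + ? → (2,3) = 378 − 286 = 92.
Column 4: 102 + 82 + 127 + ? = 378, so (1,4) = 67.
Using anti-diagonal: 67 + 92 + 97 + ? → (4,1) = 378 − 256 = 122.
Row 2: 107 + 92 + 102 + ? = 378, so (2,2) = 77.
Using row 4: 122 + 57 + 127 + ? → (4,2) = 378 − 306 = 72.
The remaining cell in column 1 is (1,1) = 378 − 316 = 62.
Column 2 needs 378; the known cells sum to 246, so (1,2) = 132.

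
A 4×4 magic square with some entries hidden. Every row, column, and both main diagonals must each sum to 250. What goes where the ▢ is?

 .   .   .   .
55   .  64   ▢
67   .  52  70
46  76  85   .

Row 3 needs 250; the known cells sum to 189, so (3,2) = 61.
Using row 4: 46 + 76 + 85 + ? → (4,4) = 250 − 207 = 43.
Using column 1: 55 + 67 + 46 + ? → (1,1) = 250 − 168 = 82.
From column 3, 250 − (64 + 52 + 85) gives (1,3) = 49.
Main diagonal needs 250; the known cells sum to 177, so (2,2) = 73.
The remaining cell in anti-diagonal is (1,4) = 250 − 171 = 79.
Row 1 must total 250; the given cells sum to 210, so (1,2) = 40.
Row 2 needs 250; the known cells sum to 192, so (2,4) = 58.

58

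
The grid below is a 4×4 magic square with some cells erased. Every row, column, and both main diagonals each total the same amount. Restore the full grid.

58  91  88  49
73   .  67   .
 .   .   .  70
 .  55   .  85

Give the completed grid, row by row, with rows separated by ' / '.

Row 1 is already complete: 58 + 91 + 88 + 49 = 286, so that is the magic constant.
Column 4: 49 + 70 + 85 + ? = 286, so (2,4) = 82.
Row 2 needs 286; the known cells sum to 222, so (2,2) = 64.
Column 2 must total 286; the given cells sum to 210, so (3,2) = 76.
Main diagonal needs 286; the known cells sum to 207, so (3,3) = 79.
Using anti-diagonal: 49 + 67 + 76 + ? → (4,1) = 286 − 192 = 94.
Row 3 must total 286; the given cells sum to 225, so (3,1) = 61.
Row 4 needs 286; the known cells sum to 234, so (4,3) = 52.

58 91 88 49 / 73 64 67 82 / 61 76 79 70 / 94 55 52 85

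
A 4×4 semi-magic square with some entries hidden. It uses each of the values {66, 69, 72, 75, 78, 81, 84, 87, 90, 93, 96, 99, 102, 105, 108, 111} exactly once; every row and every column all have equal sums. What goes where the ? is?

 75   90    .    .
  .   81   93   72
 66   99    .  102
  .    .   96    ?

The 16 entries sum to 1416, so each line sums to 1416/4 = 354.
The remaining cell in row 2 is (2,1) = 354 − 246 = 108.
The remaining cell in row 3 is (3,3) = 354 − 267 = 87.
Column 1: 75 + 108 + 66 + ? = 354, so (4,1) = 105.
Column 2 must total 354; the given cells sum to 270, so (4,2) = 84.
Column 3: 93 + 87 + 96 + ? = 354, so (1,3) = 78.
Using row 1: 75 + 90 + 78 + ? → (1,4) = 354 − 243 = 111.
Row 4 needs 354; the known cells sum to 285, so (4,4) = 69.

69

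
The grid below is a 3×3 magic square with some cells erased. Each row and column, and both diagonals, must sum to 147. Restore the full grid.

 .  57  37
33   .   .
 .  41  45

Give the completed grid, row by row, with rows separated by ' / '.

From row 1, 147 − (57 + 37) gives (1,1) = 53.
Using row 3: 41 + 45 + ? → (3,1) = 147 − 86 = 61.
Column 2 must total 147; the given cells sum to 98, so (2,2) = 49.
From column 3, 147 − (37 + 45) gives (2,3) = 65.

53 57 37 / 33 49 65 / 61 41 45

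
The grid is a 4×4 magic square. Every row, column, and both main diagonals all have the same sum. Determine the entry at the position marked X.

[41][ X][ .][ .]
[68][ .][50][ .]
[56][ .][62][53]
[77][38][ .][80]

Column 1 is complete and sums to 242; that is the magic constant.
Row 3 must total 242; the given cells sum to 171, so (3,2) = 71.
Row 4 needs 242; the known cells sum to 195, so (4,3) = 47.
Column 3 must total 242; the given cells sum to 159, so (1,3) = 83.
The remaining cell in main diagonal is (2,2) = 242 − 183 = 59.
From anti-diagonal, 242 − (50 + 71 + 77) gives (1,4) = 44.
The remaining cell in row 1 is (1,2) = 242 − 168 = 74.

74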